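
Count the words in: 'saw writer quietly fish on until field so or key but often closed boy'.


Counting words by splitting on spaces:
  Word 1: 'saw'
  Word 2: 'writer'
  Word 3: 'quietly'
  Word 4: 'fish'
  Word 5: 'on'
  Word 6: 'until'
  Word 7: 'field'
  Word 8: 'so'
  Word 9: 'or'
  Word 10: 'key'
  Word 11: 'but'
  Word 12: 'often'
  Word 13: 'closed'
  Word 14: 'boy'
Total words: 14

14


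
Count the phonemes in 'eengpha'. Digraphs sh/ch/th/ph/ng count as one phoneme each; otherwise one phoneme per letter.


Parsing 'eengpha' greedily, digraphs first:
  'e' -> vowel phoneme (phonemes so far: 1)
  'e' -> vowel phoneme (phonemes so far: 2)
  'ng' -> digraph (1 consonant phoneme) (phonemes so far: 3)
  'ph' -> digraph (1 consonant phoneme) (phonemes so far: 4)
  'a' -> vowel phoneme (phonemes so far: 5)
Total phonemes: 5

5


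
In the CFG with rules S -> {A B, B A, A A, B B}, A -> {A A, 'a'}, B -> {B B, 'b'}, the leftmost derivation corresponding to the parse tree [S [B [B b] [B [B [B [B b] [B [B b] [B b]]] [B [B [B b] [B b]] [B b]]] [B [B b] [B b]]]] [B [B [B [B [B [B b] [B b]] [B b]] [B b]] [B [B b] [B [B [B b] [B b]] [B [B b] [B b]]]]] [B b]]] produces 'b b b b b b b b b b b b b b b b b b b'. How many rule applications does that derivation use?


Every bracketed nonterminal node [X ...] in the tree is produced by exactly one rule application.
Reading the tree off as a leftmost derivation:
  Step 1: S  =>  B B   (applied S -> B B)
  Step 2: B B  =>  B B B   (applied B -> B B)
  Step 3: B B B  =>  b B B   (applied B -> b)
  Step 4: b B B  =>  b B B B   (applied B -> B B)
  Step 5: b B B B  =>  b B B B B   (applied B -> B B)
  Step 6: b B B B B  =>  b B B B B B   (applied B -> B B)
  Step 7: b B B B B B  =>  b b B B B B   (applied B -> b)
  Step 8: b b B B B B  =>  b b B B B B B   (applied B -> B B)
  Step 9: b b B B B B B  =>  b b b B B B B   (applied B -> b)
  Step 10: b b b B B B B  =>  b b b b B B B   (applied B -> b)
  Step 11: b b b b B B B  =>  b b b b B B B B   (applied B -> B B)
  Step 12: b b b b B B B B  =>  b b b b B B B B B   (applied B -> B B)
  Step 13: b b b b B B B B B  =>  b b b b b B B B B   (applied B -> b)
  Step 14: b b b b b B B B B  =>  b b b b b b B B B   (applied B -> b)
  Step 15: b b b b b b B B B  =>  b b b b b b b B B   (applied B -> b)
  Step 16: b b b b b b b B B  =>  b b b b b b b B B B   (applied B -> B B)
  Step 17: b b b b b b b B B B  =>  b b b b b b b b B B   (applied B -> b)
  Step 18: b b b b b b b b B B  =>  b b b b b b b b b B   (applied B -> b)
  Step 19: b b b b b b b b b B  =>  b b b b b b b b b B B   (applied B -> B B)
  Step 20: b b b b b b b b b B B  =>  b b b b b b b b b B B B   (applied B -> B B)
  Step 21: b b b b b b b b b B B B  =>  b b b b b b b b b B B B B   (applied B -> B B)
  Step 22: b b b b b b b b b B B B B  =>  b b b b b b b b b B B B B B   (applied B -> B B)
  Step 23: b b b b b b b b b B B B B B  =>  b b b b b b b b b B B B B B B   (applied B -> B B)
  Step 24: b b b b b b b b b B B B B B B  =>  b b b b b b b b b b B B B B B   (applied B -> b)
  Step 25: b b b b b b b b b b B B B B B  =>  b b b b b b b b b b b B B B B   (applied B -> b)
  Step 26: b b b b b b b b b b b B B B B  =>  b b b b b b b b b b b b B B B   (applied B -> b)
  Step 27: b b b b b b b b b b b b B B B  =>  b b b b b b b b b b b b b B B   (applied B -> b)
  Step 28: b b b b b b b b b b b b b B B  =>  b b b b b b b b b b b b b B B B   (applied B -> B B)
  Step 29: b b b b b b b b b b b b b B B B  =>  b b b b b b b b b b b b b b B B   (applied B -> b)
  Step 30: b b b b b b b b b b b b b b B B  =>  b b b b b b b b b b b b b b B B B   (applied B -> B B)
  Step 31: b b b b b b b b b b b b b b B B B  =>  b b b b b b b b b b b b b b B B B B   (applied B -> B B)
  Step 32: b b b b b b b b b b b b b b B B B B  =>  b b b b b b b b b b b b b b b B B B   (applied B -> b)
  Step 33: b b b b b b b b b b b b b b b B B B  =>  b b b b b b b b b b b b b b b b B B   (applied B -> b)
  Step 34: b b b b b b b b b b b b b b b b B B  =>  b b b b b b b b b b b b b b b b B B B   (applied B -> B B)
  Step 35: b b b b b b b b b b b b b b b b B B B  =>  b b b b b b b b b b b b b b b b b B B   (applied B -> b)
  Step 36: b b b b b b b b b b b b b b b b b B B  =>  b b b b b b b b b b b b b b b b b b B   (applied B -> b)
  Step 37: b b b b b b b b b b b b b b b b b b B  =>  b b b b b b b b b b b b b b b b b b b   (applied B -> b)
Final yield: b b b b b b b b b b b b b b b b b b b
Total rewrite steps: 37

37


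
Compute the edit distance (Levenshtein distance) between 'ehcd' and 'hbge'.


Building DP table for s1='ehcd' (len 4) and s2='hbge' (len 4):
       h  b  g  e
    0  1  2  3  4
  e 1  1  2  3  3
  h 2  1  2  3  4
  c 3  2  2  3  4
  d 4  3  3  3  4
Edit distance = dp[4][4] = 4

4


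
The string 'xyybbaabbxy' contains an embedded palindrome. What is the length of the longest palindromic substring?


Scanning 'xyybbaabbxy' for palindromic substrings.
Substring at positions 3-8: 'bbaabb'.
Check: reverse('bbaabb') = 'bbaabb' -> palindrome confirmed.
Neighbouring characters ('y' / 'x') break symmetry, so it cannot extend further.
No longer palindromic substring exists; longest length = 6

6


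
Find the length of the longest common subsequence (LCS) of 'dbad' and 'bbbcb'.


DP table for LCS of 'dbad' and 'bbbcb':
       b  b  b  c  b
    0  0  0  0  0  0
  d 0  0  0  0  0  0
  b 0  1  1  1  1  1
  a 0  1  1  1  1  1
  d 0  1  1  1  1  1
LCS: 'b'
LCS length = 1

1


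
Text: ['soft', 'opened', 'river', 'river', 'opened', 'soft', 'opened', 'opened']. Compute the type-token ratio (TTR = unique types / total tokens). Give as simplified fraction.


Tokens: 8
Unique types: ('opened', 'river', 'soft') = 3
TTR = 3/8
Already in lowest terms.

3/8


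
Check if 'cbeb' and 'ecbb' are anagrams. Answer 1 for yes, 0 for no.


Sort characters of 'cbeb': 'bbce'
Sort characters of 'ecbb': 'bbce'
Sorted forms match -> they ARE anagrams
Result: 1

1


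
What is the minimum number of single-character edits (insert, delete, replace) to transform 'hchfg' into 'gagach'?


Building DP table for s1='hchfg' (len 5) and s2='gagach' (len 6):
       g  a  g  a  c  h
    0  1  2  3  4  5  6
  h 1  1  2  3  4  5  5
  c 2  2  2  3  4  4  5
  h 3  3  3  3  4  5  4
  f 4  4  4  4  4  5  5
  g 5  4  5  4  5  5  6
Edit distance = dp[5][6] = 6

6


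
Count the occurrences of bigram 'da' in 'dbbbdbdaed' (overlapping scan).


Scanning 'dbbbdbdaed' for bigram 'da':
  Position 0: 'db' -> no
  Position 1: 'bb' -> no
  Position 2: 'bb' -> no
  Position 3: 'bd' -> no
  Position 4: 'db' -> no
  Position 5: 'bd' -> no
  Position 6: 'da' -> MATCH
  Position 7: 'ae' -> no
  Position 8: 'ed' -> no
Total matches: 1

1


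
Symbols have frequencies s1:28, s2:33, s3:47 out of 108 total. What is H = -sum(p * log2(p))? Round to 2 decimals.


Computing entropy H = -sum(p_i * log2(p_i)):
  s1: p = 28/108 = 0.2593, -p*log2(p) = 0.5049
  s2: p = 33/108 = 0.3056, -p*log2(p) = 0.5227
  s3: p = 47/108 = 0.4352, -p*log2(p) = 0.5224
H = sum of terms = 1.5500
Rounded to 2 decimals: 1.55

1.55


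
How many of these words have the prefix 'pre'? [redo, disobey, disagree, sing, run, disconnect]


Checking each word for prefix 'pre':
  'redo' -> no (count: 0)
  'disobey' -> no (count: 0)
  'disagree' -> no (count: 0)
  'sing' -> no (count: 0)
  'run' -> no (count: 0)
  'disconnect' -> no (count: 0)
Total with prefix 'pre': 0

0


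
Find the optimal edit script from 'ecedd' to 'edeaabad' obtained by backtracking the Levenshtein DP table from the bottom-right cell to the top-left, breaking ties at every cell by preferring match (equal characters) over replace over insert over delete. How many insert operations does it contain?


Edit distance = 5. Backtracking from cell (5, 8) with preference match > replace > insert > delete,
then listing the resulting alignment 'ecedd' -> 'edeaabad' left to right:
  Step 1: keep 'e'
  Step 2: replace c->d
  Step 3: keep 'e'
  Step 4: insert 'a' [insertion #1]
  Step 5: insert 'a' [insertion #2]
  Step 6: insert 'b' [insertion #3]
  Step 7: replace d->a
  Step 8: keep 'd'
Total insertions: 3

3


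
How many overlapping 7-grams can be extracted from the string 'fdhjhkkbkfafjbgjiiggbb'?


String 'fdhjhkkbkfafjbgjiiggbb' has length L = 22.
Number of overlapping n-grams = L - n + 1
Substituting: 22 - 7 + 1 = 16

16


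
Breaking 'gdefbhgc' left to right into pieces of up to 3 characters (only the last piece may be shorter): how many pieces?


'gdefbhgc' has 8 characters.
Chunking with max size 3:
  Chunk 1: 'gde' (positions 0-2)
  Chunk 2: 'fbh' (positions 3-5)
  Chunk 3: 'gc' (positions 6-7)
Total chunks: ceil(8 / 3) = 3

3


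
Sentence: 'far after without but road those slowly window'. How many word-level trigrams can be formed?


Word trigrams from [8] words:
  Trigram 1: (far after without)
  Trigram 2: (after without but)
  Trigram 3: (without but road)
  Trigram 4: (but road those)
  Trigram 5: (road those slowly)
  Trigram 6: (those slowly window)
Total word trigrams: 8 - 2 = 6

6


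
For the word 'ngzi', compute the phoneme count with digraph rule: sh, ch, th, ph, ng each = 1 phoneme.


Parsing 'ngzi' greedily, digraphs first:
  'ng' -> digraph (1 consonant phoneme) (phonemes so far: 1)
  'z' -> consonant phoneme (phonemes so far: 2)
  'i' -> vowel phoneme (phonemes so far: 3)
Total phonemes: 3

3


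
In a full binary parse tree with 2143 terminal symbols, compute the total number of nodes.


Leaf nodes (terminals): 2143
Internal nodes = n - 1 = 2143 - 1 = 2142
Total = leaves + internal = 2143 + 2142 = 4285

4285


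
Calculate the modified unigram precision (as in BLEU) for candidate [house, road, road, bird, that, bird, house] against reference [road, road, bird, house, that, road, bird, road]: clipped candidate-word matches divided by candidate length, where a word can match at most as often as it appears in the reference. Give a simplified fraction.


Reference word counts: {'bird': 2, 'house': 1, 'road': 4, 'that': 1}
Checking each candidate word (with clipping):
  'house' -> in reference (ref count 1, used 1/1) -> match (matches: 1)
  'road' -> in reference (ref count 4, used 1/4) -> match (matches: 2)
  'road' -> in reference (ref count 4, used 2/4) -> match (matches: 3)
  'bird' -> in reference (ref count 2, used 1/2) -> match (matches: 4)
  'that' -> in reference (ref count 1, used 1/1) -> match (matches: 5)
  'bird' -> in reference (ref count 2, used 2/2) -> match (matches: 6)
  'house' -> ref count 1 already used up (1/1) -> clipped, no match (matches: 6)
Clipped matches: 6, Candidate length: 7
Precision = 6/7

6/7


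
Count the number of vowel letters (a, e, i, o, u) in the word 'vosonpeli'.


Scanning each character of 'vosonpeli':
  Position 1: 'v' -> consonant (running count: 0)
  Position 2: 'o' -> vowel (running count: 1)
  Position 3: 's' -> consonant (running count: 1)
  Position 4: 'o' -> vowel (running count: 2)
  Position 5: 'n' -> consonant (running count: 2)
  Position 6: 'p' -> consonant (running count: 2)
  Position 7: 'e' -> vowel (running count: 3)
  Position 8: 'l' -> consonant (running count: 3)
  Position 9: 'i' -> vowel (running count: 4)
Total vowels: 4

4


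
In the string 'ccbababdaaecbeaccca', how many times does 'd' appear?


Scanning 'ccbababdaaecbeaccca' for 'd':
  Position 7: 'd' -> MATCH (count: 1)
Total occurrences of 'd': 1

1


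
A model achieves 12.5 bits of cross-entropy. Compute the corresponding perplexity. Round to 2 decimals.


Perplexity formula: PP = 2^H
H = 12.5
PP = 2^12.5
Decompose: 2^12.5 = 2^12 * 2^0.5 = 2^12 * sqrt(2)
2^12 = 4096, sqrt(2) ~ 1.4142136
PP ~ 4096 * 1.4142136 = 5792.6189056
Rounded to 2 decimals: 5792.62

5792.62


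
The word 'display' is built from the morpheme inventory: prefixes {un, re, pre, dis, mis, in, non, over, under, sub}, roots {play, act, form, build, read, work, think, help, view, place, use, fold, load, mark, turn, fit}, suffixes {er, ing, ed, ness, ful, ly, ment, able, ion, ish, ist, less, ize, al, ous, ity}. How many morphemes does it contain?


Segmenting 'display' against the inventory:
  'dis' -> prefix (morpheme 1)
  'play' -> root (morpheme 2)
Total morphemes: 2

2


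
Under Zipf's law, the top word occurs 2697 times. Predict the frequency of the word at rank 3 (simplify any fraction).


Zipf's law: freq(rank) = f1 / rank
f1 = 2697, rank = 3
freq = 2697 / 3
= 899

899


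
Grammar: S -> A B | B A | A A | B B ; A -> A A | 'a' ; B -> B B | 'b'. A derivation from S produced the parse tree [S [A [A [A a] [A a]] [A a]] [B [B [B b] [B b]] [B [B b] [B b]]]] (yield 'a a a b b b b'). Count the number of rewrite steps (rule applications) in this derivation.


Every bracketed nonterminal node [X ...] in the tree is produced by exactly one rule application.
Reading the tree off as a leftmost derivation:
  Step 1: S  =>  A B   (applied S -> A B)
  Step 2: A B  =>  A A B   (applied A -> A A)
  Step 3: A A B  =>  A A A B   (applied A -> A A)
  Step 4: A A A B  =>  a A A B   (applied A -> a)
  Step 5: a A A B  =>  a a A B   (applied A -> a)
  Step 6: a a A B  =>  a a a B   (applied A -> a)
  Step 7: a a a B  =>  a a a B B   (applied B -> B B)
  Step 8: a a a B B  =>  a a a B B B   (applied B -> B B)
  Step 9: a a a B B B  =>  a a a b B B   (applied B -> b)
  Step 10: a a a b B B  =>  a a a b b B   (applied B -> b)
  Step 11: a a a b b B  =>  a a a b b B B   (applied B -> B B)
  Step 12: a a a b b B B  =>  a a a b b b B   (applied B -> b)
  Step 13: a a a b b b B  =>  a a a b b b b   (applied B -> b)
Final yield: a a a b b b b
Total rewrite steps: 13

13


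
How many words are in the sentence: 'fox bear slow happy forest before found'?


Counting words by splitting on spaces:
  Word 1: 'fox'
  Word 2: 'bear'
  Word 3: 'slow'
  Word 4: 'happy'
  Word 5: 'forest'
  Word 6: 'before'
  Word 7: 'found'
Total words: 7

7


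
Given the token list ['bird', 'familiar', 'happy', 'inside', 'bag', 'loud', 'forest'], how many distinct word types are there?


Listing all tokens and tracking unique types:
  Token 1: 'bird' -> NEW (unique so far: 1)
  Token 2: 'familiar' -> NEW (unique so far: 2)
  Token 3: 'happy' -> NEW (unique so far: 3)
  Token 4: 'inside' -> NEW (unique so far: 4)
  Token 5: 'bag' -> NEW (unique so far: 5)
  Token 6: 'loud' -> NEW (unique so far: 6)
  Token 7: 'forest' -> NEW (unique so far: 7)
Unique types: ('bag', 'bird', 'familiar', 'forest', 'happy', 'inside', 'loud')
Vocabulary size: 7

7


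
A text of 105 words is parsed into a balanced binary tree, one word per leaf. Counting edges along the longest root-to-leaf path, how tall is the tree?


In a balanced binary tree with n leaves the deepest leaf is ceil(log2(n)) edges below the root.
log2(105) = 6.7142
ceil(6.7142) = 7
height (edges) = 7

7


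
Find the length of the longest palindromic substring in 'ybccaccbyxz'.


Scanning 'ybccaccbyxz' for palindromic substrings.
Substring at positions 0-8: 'ybccaccby'.
Check: reverse('ybccaccby') = 'ybccaccby' -> palindrome confirmed.
Neighbouring characters ('-' / 'x') break symmetry, so it cannot extend further.
No longer palindromic substring exists; longest length = 9

9


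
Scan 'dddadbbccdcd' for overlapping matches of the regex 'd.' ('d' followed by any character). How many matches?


Pattern: d. means 'd' followed by any character.
Scanning 'dddadbbccdcd' position-by-position:
  Pos 0: window 'dd' -> MATCH
  Pos 1: window 'dd' -> MATCH
  Pos 2: window 'da' -> MATCH
  Pos 3: window 'ad' -> no
  Pos 4: window 'db' -> MATCH
  Pos 5: window 'bb' -> no
  Pos 6: window 'bc' -> no
  Pos 7: window 'cc' -> no
  Pos 8: window 'cd' -> no
  Pos 9: window 'dc' -> MATCH
  Pos 10: window 'cd' -> no
  Pos 11: window 'd' -> no
Total matches: 5

5


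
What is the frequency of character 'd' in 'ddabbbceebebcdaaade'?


Scanning 'ddabbbceebebcdaaade' for 'd':
  Position 0: 'd' -> MATCH (count: 1)
  Position 1: 'd' -> MATCH (count: 2)
  Position 13: 'd' -> MATCH (count: 3)
  Position 17: 'd' -> MATCH (count: 4)
Total occurrences of 'd': 4

4


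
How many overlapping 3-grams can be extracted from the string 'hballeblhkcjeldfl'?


String 'hballeblhkcjeldfl' has length L = 17.
Number of overlapping n-grams = L - n + 1
Substituting: 17 - 3 + 1 = 15

15


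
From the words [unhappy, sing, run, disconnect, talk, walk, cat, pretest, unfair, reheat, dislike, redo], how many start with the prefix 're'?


Checking each word for prefix 're':
  'unhappy' -> no (count: 0)
  'sing' -> no (count: 0)
  'run' -> no (count: 0)
  'disconnect' -> no (count: 0)
  'talk' -> no (count: 0)
  'walk' -> no (count: 0)
  'cat' -> no (count: 0)
  'pretest' -> no (count: 0)
  'unfair' -> no (count: 0)
  'reheat' -> YES, starts with 're' (count: 1)
  'dislike' -> no (count: 1)
  'redo' -> YES, starts with 're' (count: 2)
Total with prefix 're': 2

2


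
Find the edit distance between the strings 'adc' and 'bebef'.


Building DP table for s1='adc' (len 3) and s2='bebef' (len 5):
       b  e  b  e  f
    0  1  2  3  4  5
  a 1  1  2  3  4  5
  d 2  2  2  3  4  5
  c 3  3  3  3  4  5
Edit distance = dp[3][5] = 5

5


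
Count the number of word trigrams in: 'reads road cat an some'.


Word trigrams from [5] words:
  Trigram 1: (reads road cat)
  Trigram 2: (road cat an)
  Trigram 3: (cat an some)
Total word trigrams: 5 - 2 = 3

3


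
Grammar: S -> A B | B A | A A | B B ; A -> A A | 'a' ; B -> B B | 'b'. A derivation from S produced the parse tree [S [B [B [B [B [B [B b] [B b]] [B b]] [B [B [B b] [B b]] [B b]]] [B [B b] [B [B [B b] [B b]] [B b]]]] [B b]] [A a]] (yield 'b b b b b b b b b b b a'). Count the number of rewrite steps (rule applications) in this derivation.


Every bracketed nonterminal node [X ...] in the tree is produced by exactly one rule application.
Reading the tree off as a leftmost derivation:
  Step 1: S  =>  B A   (applied S -> B A)
  Step 2: B A  =>  B B A   (applied B -> B B)
  Step 3: B B A  =>  B B B A   (applied B -> B B)
  Step 4: B B B A  =>  B B B B A   (applied B -> B B)
  Step 5: B B B B A  =>  B B B B B A   (applied B -> B B)
  Step 6: B B B B B A  =>  B B B B B B A   (applied B -> B B)
  Step 7: B B B B B B A  =>  b B B B B B A   (applied B -> b)
  Step 8: b B B B B B A  =>  b b B B B B A   (applied B -> b)
  Step 9: b b B B B B A  =>  b b b B B B A   (applied B -> b)
  Step 10: b b b B B B A  =>  b b b B B B B A   (applied B -> B B)
  Step 11: b b b B B B B A  =>  b b b B B B B B A   (applied B -> B B)
  Step 12: b b b B B B B B A  =>  b b b b B B B B A   (applied B -> b)
  Step 13: b b b b B B B B A  =>  b b b b b B B B A   (applied B -> b)
  Step 14: b b b b b B B B A  =>  b b b b b b B B A   (applied B -> b)
  Step 15: b b b b b b B B A  =>  b b b b b b B B B A   (applied B -> B B)
  Step 16: b b b b b b B B B A  =>  b b b b b b b B B A   (applied B -> b)
  Step 17: b b b b b b b B B A  =>  b b b b b b b B B B A   (applied B -> B B)
  Step 18: b b b b b b b B B B A  =>  b b b b b b b B B B B A   (applied B -> B B)
  Step 19: b b b b b b b B B B B A  =>  b b b b b b b b B B B A   (applied B -> b)
  Step 20: b b b b b b b b B B B A  =>  b b b b b b b b b B B A   (applied B -> b)
  Step 21: b b b b b b b b b B B A  =>  b b b b b b b b b b B A   (applied B -> b)
  Step 22: b b b b b b b b b b B A  =>  b b b b b b b b b b b A   (applied B -> b)
  Step 23: b b b b b b b b b b b A  =>  b b b b b b b b b b b a   (applied A -> a)
Final yield: b b b b b b b b b b b a
Total rewrite steps: 23

23


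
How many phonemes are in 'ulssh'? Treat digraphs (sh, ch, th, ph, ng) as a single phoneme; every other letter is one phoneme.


Parsing 'ulssh' greedily, digraphs first:
  'u' -> vowel phoneme (phonemes so far: 1)
  'l' -> consonant phoneme (phonemes so far: 2)
  's' -> consonant phoneme (phonemes so far: 3)
  'sh' -> digraph (1 consonant phoneme) (phonemes so far: 4)
Total phonemes: 4

4


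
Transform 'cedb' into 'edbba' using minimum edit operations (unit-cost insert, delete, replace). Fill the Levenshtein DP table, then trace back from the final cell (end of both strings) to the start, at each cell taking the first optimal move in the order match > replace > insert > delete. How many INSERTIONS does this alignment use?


Edit distance = 3. Backtracking from cell (4, 5) with preference match > replace > insert > delete,
then listing the resulting alignment 'cedb' -> 'edbba' left to right:
  Step 1: delete 'c'
  Step 2: keep 'e'
  Step 3: keep 'd'
  Step 4: insert 'b' [insertion #1]
  Step 5: keep 'b'
  Step 6: insert 'a' [insertion #2]
Total insertions: 2

2


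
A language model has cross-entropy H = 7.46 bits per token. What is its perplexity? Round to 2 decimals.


Perplexity formula: PP = 2^H
H = 7.46
PP = 2^7.46
Decompose: 2^7.46 = 2^7 * 2^0.46
2^7 = 128, 2^0.46 ~ 1.3755418
PP ~ 128 * 1.3755418 = 176.0693504
Rounded to 2 decimals: 176.07

176.07


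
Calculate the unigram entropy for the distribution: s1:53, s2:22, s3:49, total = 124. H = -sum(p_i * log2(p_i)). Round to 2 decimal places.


Computing entropy H = -sum(p_i * log2(p_i)):
  s1: p = 53/124 = 0.4274, -p*log2(p) = 0.5241
  s2: p = 22/124 = 0.1774, -p*log2(p) = 0.4426
  s3: p = 49/124 = 0.3952, -p*log2(p) = 0.5293
H = sum of terms = 1.4960
Rounded to 2 decimals: 1.50

1.50


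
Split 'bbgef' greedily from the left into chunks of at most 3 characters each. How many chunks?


'bbgef' has 5 characters.
Chunking with max size 3:
  Chunk 1: 'bbg' (positions 0-2)
  Chunk 2: 'ef' (positions 3-4)
Total chunks: ceil(5 / 3) = 2

2


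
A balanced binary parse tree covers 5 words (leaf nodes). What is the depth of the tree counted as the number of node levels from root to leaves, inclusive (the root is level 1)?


In a balanced binary tree with n leaves the deepest leaf is ceil(log2(n)) edges below the root,
so counting node levels inclusive of root and leaves gives ceil(log2(n)) + 1 levels.
log2(5) = 2.3219
ceil(2.3219) = 3
levels = 3 + 1 = 4

4


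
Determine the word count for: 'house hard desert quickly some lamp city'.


Counting words by splitting on spaces:
  Word 1: 'house'
  Word 2: 'hard'
  Word 3: 'desert'
  Word 4: 'quickly'
  Word 5: 'some'
  Word 6: 'lamp'
  Word 7: 'city'
Total words: 7

7


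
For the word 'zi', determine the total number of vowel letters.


Scanning each character of 'zi':
  Position 1: 'z' -> consonant (running count: 0)
  Position 2: 'i' -> vowel (running count: 1)
Total vowels: 1

1


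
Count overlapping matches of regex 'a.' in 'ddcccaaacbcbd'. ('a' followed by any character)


Pattern: a. means 'a' followed by any character.
Scanning 'ddcccaaacbcbd' position-by-position:
  Pos 0: window 'dd' -> no
  Pos 1: window 'dc' -> no
  Pos 2: window 'cc' -> no
  Pos 3: window 'cc' -> no
  Pos 4: window 'ca' -> no
  Pos 5: window 'aa' -> MATCH
  Pos 6: window 'aa' -> MATCH
  Pos 7: window 'ac' -> MATCH
  Pos 8: window 'cb' -> no
  Pos 9: window 'bc' -> no
  Pos 10: window 'cb' -> no
  Pos 11: window 'bd' -> no
  Pos 12: window 'd' -> no
Total matches: 3

3


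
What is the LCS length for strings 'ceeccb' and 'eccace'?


DP table for LCS of 'ceeccb' and 'eccace':
       e  c  c  a  c  e
    0  0  0  0  0  0  0
  c 0  0  1  1  1  1  1
  e 0  1  1  1  1  1  2
  e 0  1  1  1  1  1  2
  c 0  1  2  2  2  2  2
  c 0  1  2  3  3  3  3
  b 0  1  2  3  3  3  3
LCS: 'ccc'
LCS length = 3

3


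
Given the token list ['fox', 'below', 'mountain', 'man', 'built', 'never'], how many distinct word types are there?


Listing all tokens and tracking unique types:
  Token 1: 'fox' -> NEW (unique so far: 1)
  Token 2: 'below' -> NEW (unique so far: 2)
  Token 3: 'mountain' -> NEW (unique so far: 3)
  Token 4: 'man' -> NEW (unique so far: 4)
  Token 5: 'built' -> NEW (unique so far: 5)
  Token 6: 'never' -> NEW (unique so far: 6)
Unique types: ('below', 'built', 'fox', 'man', 'mountain', 'never')
Vocabulary size: 6

6


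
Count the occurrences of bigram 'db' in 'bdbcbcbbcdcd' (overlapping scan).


Scanning 'bdbcbcbbcdcd' for bigram 'db':
  Position 0: 'bd' -> no
  Position 1: 'db' -> MATCH
  Position 2: 'bc' -> no
  Position 3: 'cb' -> no
  Position 4: 'bc' -> no
  Position 5: 'cb' -> no
  Position 6: 'bb' -> no
  Position 7: 'bc' -> no
  Position 8: 'cd' -> no
  Position 9: 'dc' -> no
  Position 10: 'cd' -> no
Total matches: 1

1


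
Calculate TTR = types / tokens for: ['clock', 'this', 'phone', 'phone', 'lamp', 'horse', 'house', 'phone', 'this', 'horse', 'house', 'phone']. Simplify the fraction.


Tokens: 12
Unique types: ('clock', 'horse', 'house', 'lamp', 'phone', 'this') = 6
TTR = 6/12
Simplify: divide both by 6 -> 1/2
TTR = 1/2

1/2


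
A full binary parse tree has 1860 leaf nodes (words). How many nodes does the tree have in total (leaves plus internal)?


Leaf nodes (terminals): 1860
Internal nodes = n - 1 = 1860 - 1 = 1859
Total = leaves + internal = 1860 + 1859 = 3719

3719


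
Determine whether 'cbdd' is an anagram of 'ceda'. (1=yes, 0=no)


Sort characters of 'cbdd': 'bcdd'
Sort characters of 'ceda': 'acde'
Sorted forms differ -> they are NOT anagrams
Result: 0

0


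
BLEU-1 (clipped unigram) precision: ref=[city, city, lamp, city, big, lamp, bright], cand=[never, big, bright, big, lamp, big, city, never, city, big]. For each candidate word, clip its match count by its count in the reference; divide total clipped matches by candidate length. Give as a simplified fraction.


Reference word counts: {'big': 1, 'bright': 1, 'city': 3, 'lamp': 2}
Checking each candidate word (with clipping):
  'never' -> not in reference -> no match (matches: 0)
  'big' -> in reference (ref count 1, used 1/1) -> match (matches: 1)
  'bright' -> in reference (ref count 1, used 1/1) -> match (matches: 2)
  'big' -> ref count 1 already used up (1/1) -> clipped, no match (matches: 2)
  'lamp' -> in reference (ref count 2, used 1/2) -> match (matches: 3)
  'big' -> ref count 1 already used up (1/1) -> clipped, no match (matches: 3)
  'city' -> in reference (ref count 3, used 1/3) -> match (matches: 4)
  'never' -> not in reference -> no match (matches: 4)
  'city' -> in reference (ref count 3, used 2/3) -> match (matches: 5)
  'big' -> ref count 1 already used up (1/1) -> clipped, no match (matches: 5)
Clipped matches: 5, Candidate length: 10
Precision = 5/10 = 1/2

1/2


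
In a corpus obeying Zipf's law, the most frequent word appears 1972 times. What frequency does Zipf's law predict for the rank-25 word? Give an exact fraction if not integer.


Zipf's law: freq(rank) = f1 / rank
f1 = 1972, rank = 25
freq = 1972 / 25
GCD(1972, 25) = 1
Simplified: 1972/25

1972/25


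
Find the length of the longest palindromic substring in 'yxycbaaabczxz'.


Scanning 'yxycbaaabczxz' for palindromic substrings.
Substring at positions 3-9: 'cbaaabc'.
Check: reverse('cbaaabc') = 'cbaaabc' -> palindrome confirmed.
Neighbouring characters ('y' / 'z') break symmetry, so it cannot extend further.
No longer palindromic substring exists; longest length = 7

7


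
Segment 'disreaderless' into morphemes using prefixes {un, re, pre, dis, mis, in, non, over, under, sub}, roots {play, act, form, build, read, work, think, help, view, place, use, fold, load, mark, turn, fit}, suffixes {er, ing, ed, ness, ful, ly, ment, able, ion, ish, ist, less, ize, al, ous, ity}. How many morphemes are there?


Segmenting 'disreaderless' against the inventory:
  'dis' -> prefix (morpheme 1)
  'read' -> root (morpheme 2)
  'er' -> suffix (morpheme 3)
  'less' -> suffix (morpheme 4)
Total morphemes: 4

4


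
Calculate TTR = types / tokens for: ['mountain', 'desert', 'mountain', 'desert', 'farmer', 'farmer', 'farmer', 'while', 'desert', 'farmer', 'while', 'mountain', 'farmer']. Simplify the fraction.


Tokens: 13
Unique types: ('desert', 'farmer', 'mountain', 'while') = 4
TTR = 4/13
Already in lowest terms.

4/13


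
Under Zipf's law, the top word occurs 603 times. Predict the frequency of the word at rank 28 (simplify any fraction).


Zipf's law: freq(rank) = f1 / rank
f1 = 603, rank = 28
freq = 603 / 28
GCD(603, 28) = 1
Simplified: 603/28

603/28


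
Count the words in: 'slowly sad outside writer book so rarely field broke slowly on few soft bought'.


Counting words by splitting on spaces:
  Word 1: 'slowly'
  Word 2: 'sad'
  Word 3: 'outside'
  Word 4: 'writer'
  Word 5: 'book'
  Word 6: 'so'
  Word 7: 'rarely'
  Word 8: 'field'
  Word 9: 'broke'
  Word 10: 'slowly'
  Word 11: 'on'
  Word 12: 'few'
  Word 13: 'soft'
  Word 14: 'bought'
Total words: 14

14


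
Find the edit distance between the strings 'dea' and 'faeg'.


Building DP table for s1='dea' (len 3) and s2='faeg' (len 4):
       f  a  e  g
    0  1  2  3  4
  d 1  1  2  3  4
  e 2  2  2  2  3
  a 3  3  2  3  3
Edit distance = dp[3][4] = 3

3


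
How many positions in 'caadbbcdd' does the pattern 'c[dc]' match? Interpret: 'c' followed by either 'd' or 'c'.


Pattern: c[dc] means 'c' followed by either 'd' or 'c'.
Scanning 'caadbbcdd' position-by-position:
  Pos 0: window 'ca' -> no
  Pos 1: window 'aa' -> no
  Pos 2: window 'ad' -> no
  Pos 3: window 'db' -> no
  Pos 4: window 'bb' -> no
  Pos 5: window 'bc' -> no
  Pos 6: window 'cd' -> MATCH
  Pos 7: window 'dd' -> no
  Pos 8: window 'd' -> no
Total matches: 1

1


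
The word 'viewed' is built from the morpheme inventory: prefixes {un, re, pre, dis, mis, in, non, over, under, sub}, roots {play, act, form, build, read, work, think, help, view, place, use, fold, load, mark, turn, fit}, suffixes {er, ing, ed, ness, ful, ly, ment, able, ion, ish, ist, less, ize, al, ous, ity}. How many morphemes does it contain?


Segmenting 'viewed' against the inventory:
  'view' -> root (morpheme 1)
  'ed' -> suffix (morpheme 2)
Total morphemes: 2

2


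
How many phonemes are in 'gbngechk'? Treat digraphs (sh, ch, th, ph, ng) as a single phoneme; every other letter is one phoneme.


Parsing 'gbngechk' greedily, digraphs first:
  'g' -> consonant phoneme (phonemes so far: 1)
  'b' -> consonant phoneme (phonemes so far: 2)
  'ng' -> digraph (1 consonant phoneme) (phonemes so far: 3)
  'e' -> vowel phoneme (phonemes so far: 4)
  'ch' -> digraph (1 consonant phoneme) (phonemes so far: 5)
  'k' -> consonant phoneme (phonemes so far: 6)
Total phonemes: 6

6


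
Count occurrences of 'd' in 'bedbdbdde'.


Scanning 'bedbdbdde' for 'd':
  Position 2: 'd' -> MATCH (count: 1)
  Position 4: 'd' -> MATCH (count: 2)
  Position 6: 'd' -> MATCH (count: 3)
  Position 7: 'd' -> MATCH (count: 4)
Total occurrences of 'd': 4

4


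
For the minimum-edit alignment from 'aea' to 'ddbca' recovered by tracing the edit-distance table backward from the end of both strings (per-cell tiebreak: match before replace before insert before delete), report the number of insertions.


Edit distance = 4. Backtracking from cell (3, 5) with preference match > replace > insert > delete,
then listing the resulting alignment 'aea' -> 'ddbca' left to right:
  Step 1: insert 'd' [insertion #1]
  Step 2: insert 'd' [insertion #2]
  Step 3: replace a->b
  Step 4: replace e->c
  Step 5: keep 'a'
Total insertions: 2

2


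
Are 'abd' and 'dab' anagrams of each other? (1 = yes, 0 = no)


Sort characters of 'abd': 'abd'
Sort characters of 'dab': 'abd'
Sorted forms match -> they ARE anagrams
Result: 1

1


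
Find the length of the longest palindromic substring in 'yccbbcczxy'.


Scanning 'yccbbcczxy' for palindromic substrings.
Substring at positions 1-6: 'ccbbcc'.
Check: reverse('ccbbcc') = 'ccbbcc' -> palindrome confirmed.
Neighbouring characters ('y' / 'z') break symmetry, so it cannot extend further.
No longer palindromic substring exists; longest length = 6

6


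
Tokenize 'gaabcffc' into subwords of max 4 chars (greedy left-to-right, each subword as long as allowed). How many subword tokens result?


'gaabcffc' has 8 characters.
Chunking with max size 4:
  Chunk 1: 'gaab' (positions 0-3)
  Chunk 2: 'cffc' (positions 4-7)
Total chunks: ceil(8 / 4) = 2

2


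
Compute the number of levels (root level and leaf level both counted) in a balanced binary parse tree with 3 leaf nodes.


In a balanced binary tree with n leaves the deepest leaf is ceil(log2(n)) edges below the root,
so counting node levels inclusive of root and leaves gives ceil(log2(n)) + 1 levels.
log2(3) = 1.5850
ceil(1.5850) = 2
levels = 2 + 1 = 3

3


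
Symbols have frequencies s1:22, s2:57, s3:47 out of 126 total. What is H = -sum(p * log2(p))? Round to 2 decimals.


Computing entropy H = -sum(p_i * log2(p_i)):
  s1: p = 22/126 = 0.1746, -p*log2(p) = 0.4396
  s2: p = 57/126 = 0.4524, -p*log2(p) = 0.5177
  s3: p = 47/126 = 0.3730, -p*log2(p) = 0.5307
H = sum of terms = 1.4880
Rounded to 2 decimals: 1.49

1.49


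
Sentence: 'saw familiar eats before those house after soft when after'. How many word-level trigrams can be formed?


Word trigrams from [10] words:
  Trigram 1: (saw familiar eats)
  Trigram 2: (familiar eats before)
  Trigram 3: (eats before those)
  Trigram 4: (before those house)
  Trigram 5: (those house after)
  Trigram 6: (house after soft)
  Trigram 7: (after soft when)
  Trigram 8: (soft when after)
Total word trigrams: 10 - 2 = 8

8


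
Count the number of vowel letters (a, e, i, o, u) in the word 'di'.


Scanning each character of 'di':
  Position 1: 'd' -> consonant (running count: 0)
  Position 2: 'i' -> vowel (running count: 1)
Total vowels: 1

1


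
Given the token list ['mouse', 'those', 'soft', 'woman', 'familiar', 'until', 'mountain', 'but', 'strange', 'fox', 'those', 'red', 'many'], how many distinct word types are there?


Listing all tokens and tracking unique types:
  Token 1: 'mouse' -> NEW (unique so far: 1)
  Token 2: 'those' -> NEW (unique so far: 2)
  Token 3: 'soft' -> NEW (unique so far: 3)
  Token 4: 'woman' -> NEW (unique so far: 4)
  Token 5: 'familiar' -> NEW (unique so far: 5)
  Token 6: 'until' -> NEW (unique so far: 6)
  Token 7: 'mountain' -> NEW (unique so far: 7)
  Token 8: 'but' -> NEW (unique so far: 8)
  Token 9: 'strange' -> NEW (unique so far: 9)
  Token 10: 'fox' -> NEW (unique so far: 10)
  Token 11: 'those' -> duplicate (unique so far: 10)
  Token 12: 'red' -> NEW (unique so far: 11)
  Token 13: 'many' -> NEW (unique so far: 12)
Unique types: ('but', 'familiar', 'fox', 'many', 'mountain', 'mouse', 'red', 'soft', 'strange', 'those', 'until', 'woman')
Vocabulary size: 12

12


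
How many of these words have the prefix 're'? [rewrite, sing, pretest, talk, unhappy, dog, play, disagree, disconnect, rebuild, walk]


Checking each word for prefix 're':
  'rewrite' -> YES, starts with 're' (count: 1)
  'sing' -> no (count: 1)
  'pretest' -> no (count: 1)
  'talk' -> no (count: 1)
  'unhappy' -> no (count: 1)
  'dog' -> no (count: 1)
  'play' -> no (count: 1)
  'disagree' -> no (count: 1)
  'disconnect' -> no (count: 1)
  'rebuild' -> YES, starts with 're' (count: 2)
  'walk' -> no (count: 2)
Total with prefix 're': 2

2


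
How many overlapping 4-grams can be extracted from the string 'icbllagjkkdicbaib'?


String 'icbllagjkkdicbaib' has length L = 17.
Number of overlapping n-grams = L - n + 1
Substituting: 17 - 4 + 1 = 14

14


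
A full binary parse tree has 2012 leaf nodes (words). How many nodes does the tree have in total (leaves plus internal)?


Leaf nodes (terminals): 2012
Internal nodes = n - 1 = 2012 - 1 = 2011
Total = leaves + internal = 2012 + 2011 = 4023

4023


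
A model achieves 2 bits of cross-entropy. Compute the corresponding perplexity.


Perplexity formula: PP = 2^H
H = 2
PP = 2^2
Steps: 2^1 = 2, 2^2 = 4
PP = 4

4


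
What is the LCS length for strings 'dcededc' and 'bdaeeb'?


DP table for LCS of 'dcededc' and 'bdaeeb':
       b  d  a  e  e  b
    0  0  0  0  0  0  0
  d 0  0  1  1  1  1  1
  c 0  0  1  1  1  1  1
  e 0  0  1  1  2  2  2
  d 0  0  1  1  2  2  2
  e 0  0  1  1  2  3  3
  d 0  0  1  1  2  3  3
  c 0  0  1  1  2  3  3
LCS: 'dee'
LCS length = 3

3


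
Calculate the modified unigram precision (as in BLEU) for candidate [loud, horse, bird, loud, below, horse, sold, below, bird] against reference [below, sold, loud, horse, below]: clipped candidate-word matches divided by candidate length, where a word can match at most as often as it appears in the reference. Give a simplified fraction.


Reference word counts: {'below': 2, 'horse': 1, 'loud': 1, 'sold': 1}
Checking each candidate word (with clipping):
  'loud' -> in reference (ref count 1, used 1/1) -> match (matches: 1)
  'horse' -> in reference (ref count 1, used 1/1) -> match (matches: 2)
  'bird' -> not in reference -> no match (matches: 2)
  'loud' -> ref count 1 already used up (1/1) -> clipped, no match (matches: 2)
  'below' -> in reference (ref count 2, used 1/2) -> match (matches: 3)
  'horse' -> ref count 1 already used up (1/1) -> clipped, no match (matches: 3)
  'sold' -> in reference (ref count 1, used 1/1) -> match (matches: 4)
  'below' -> in reference (ref count 2, used 2/2) -> match (matches: 5)
  'bird' -> not in reference -> no match (matches: 5)
Clipped matches: 5, Candidate length: 9
Precision = 5/9

5/9


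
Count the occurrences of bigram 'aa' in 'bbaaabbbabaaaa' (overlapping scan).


Scanning 'bbaaabbbabaaaa' for bigram 'aa':
  Position 0: 'bb' -> no
  Position 1: 'ba' -> no
  Position 2: 'aa' -> MATCH
  Position 3: 'aa' -> MATCH
  Position 4: 'ab' -> no
  Position 5: 'bb' -> no
  Position 6: 'bb' -> no
  Position 7: 'ba' -> no
  Position 8: 'ab' -> no
  Position 9: 'ba' -> no
  Position 10: 'aa' -> MATCH
  Position 11: 'aa' -> MATCH
  Position 12: 'aa' -> MATCH
Total matches: 5

5


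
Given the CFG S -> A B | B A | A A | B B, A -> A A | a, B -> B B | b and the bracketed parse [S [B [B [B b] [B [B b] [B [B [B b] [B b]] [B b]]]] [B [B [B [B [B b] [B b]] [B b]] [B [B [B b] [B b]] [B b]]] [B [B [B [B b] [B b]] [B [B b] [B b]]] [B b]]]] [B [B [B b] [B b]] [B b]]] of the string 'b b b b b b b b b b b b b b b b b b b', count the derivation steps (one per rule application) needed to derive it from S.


Every bracketed nonterminal node [X ...] in the tree is produced by exactly one rule application.
Reading the tree off as a leftmost derivation:
  Step 1: S  =>  B B   (applied S -> B B)
  Step 2: B B  =>  B B B   (applied B -> B B)
  Step 3: B B B  =>  B B B B   (applied B -> B B)
  Step 4: B B B B  =>  b B B B   (applied B -> b)
  Step 5: b B B B  =>  b B B B B   (applied B -> B B)
  Step 6: b B B B B  =>  b b B B B   (applied B -> b)
  Step 7: b b B B B  =>  b b B B B B   (applied B -> B B)
  Step 8: b b B B B B  =>  b b B B B B B   (applied B -> B B)
  Step 9: b b B B B B B  =>  b b b B B B B   (applied B -> b)
  Step 10: b b b B B B B  =>  b b b b B B B   (applied B -> b)
  Step 11: b b b b B B B  =>  b b b b b B B   (applied B -> b)
  Step 12: b b b b b B B  =>  b b b b b B B B   (applied B -> B B)
  Step 13: b b b b b B B B  =>  b b b b b B B B B   (applied B -> B B)
  Step 14: b b b b b B B B B  =>  b b b b b B B B B B   (applied B -> B B)
  Step 15: b b b b b B B B B B  =>  b b b b b B B B B B B   (applied B -> B B)
  Step 16: b b b b b B B B B B B  =>  b b b b b b B B B B B   (applied B -> b)
  Step 17: b b b b b b B B B B B  =>  b b b b b b b B B B B   (applied B -> b)
  Step 18: b b b b b b b B B B B  =>  b b b b b b b b B B B   (applied B -> b)
  Step 19: b b b b b b b b B B B  =>  b b b b b b b b B B B B   (applied B -> B B)
  Step 20: b b b b b b b b B B B B  =>  b b b b b b b b B B B B B   (applied B -> B B)
  Step 21: b b b b b b b b B B B B B  =>  b b b b b b b b b B B B B   (applied B -> b)
  Step 22: b b b b b b b b b B B B B  =>  b b b b b b b b b b B B B   (applied B -> b)
  Step 23: b b b b b b b b b b B B B  =>  b b b b b b b b b b b B B   (applied B -> b)
  Step 24: b b b b b b b b b b b B B  =>  b b b b b b b b b b b B B B   (applied B -> B B)
  Step 25: b b b b b b b b b b b B B B  =>  b b b b b b b b b b b B B B B   (applied B -> B B)
  Step 26: b b b b b b b b b b b B B B B  =>  b b b b b b b b b b b B B B B B   (applied B -> B B)
  Step 27: b b b b b b b b b b b B B B B B  =>  b b b b b b b b b b b b B B B B   (applied B -> b)
  Step 28: b b b b b b b b b b b b B B B B  =>  b b b b b b b b b b b b b B B B   (applied B -> b)
  Step 29: b b b b b b b b b b b b b B B B  =>  b b b b b b b b b b b b b B B B B   (applied B -> B B)
  Step 30: b b b b b b b b b b b b b B B B B  =>  b b b b b b b b b b b b b b B B B   (applied B -> b)
  Step 31: b b b b b b b b b b b b b b B B B  =>  b b b b b b b b b b b b b b b B B   (applied B -> b)
  Step 32: b b b b b b b b b b b b b b b B B  =>  b b b b b b b b b b b b b b b b B   (applied B -> b)
  Step 33: b b b b b b b b b b b b b b b b B  =>  b b b b b b b b b b b b b b b b B B   (applied B -> B B)
  Step 34: b b b b b b b b b b b b b b b b B B  =>  b b b b b b b b b b b b b b b b B B B   (applied B -> B B)
  Step 35: b b b b b b b b b b b b b b b b B B B  =>  b b b b b b b b b b b b b b b b b B B   (applied B -> b)
  Step 36: b b b b b b b b b b b b b b b b b B B  =>  b b b b b b b b b b b b b b b b b b B   (applied B -> b)
  Step 37: b b b b b b b b b b b b b b b b b b B  =>  b b b b b b b b b b b b b b b b b b b   (applied B -> b)
Final yield: b b b b b b b b b b b b b b b b b b b
Total rewrite steps: 37

37
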